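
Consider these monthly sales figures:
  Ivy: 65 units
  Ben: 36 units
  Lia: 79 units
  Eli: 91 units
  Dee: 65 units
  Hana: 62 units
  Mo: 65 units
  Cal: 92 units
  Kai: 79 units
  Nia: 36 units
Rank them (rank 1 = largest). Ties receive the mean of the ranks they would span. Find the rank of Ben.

9.5

Sorted (descending): 92, 91, 79, 79, 65, 65, 65, 62, 36, 36
The 2 values of 79 occupy positions 3–4 → average rank (3+4)/2 = 3.5.
The 3 values of 65 occupy positions 5–7 → average rank 6.
The 2 values of 36 occupy positions 9–10 → average rank (9+10)/2 = 9.5.
Ben has value 36 units → rank 9.5.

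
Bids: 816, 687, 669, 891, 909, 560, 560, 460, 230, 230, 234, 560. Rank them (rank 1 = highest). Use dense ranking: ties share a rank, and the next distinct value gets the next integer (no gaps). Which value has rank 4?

Sorted (descending): 909, 891, 816, 687, 669, 560, 560, 560, 460, 234, 230, 230
The 3 values of 560 share dense rank 6.
The 2 values of 230 share dense rank 9.
Remaining distinct values take the next consecutive integers.
Rank 4 → value 687.

687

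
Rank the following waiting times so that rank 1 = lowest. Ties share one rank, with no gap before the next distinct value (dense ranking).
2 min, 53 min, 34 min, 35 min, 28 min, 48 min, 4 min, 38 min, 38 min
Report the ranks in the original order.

1, 8, 4, 5, 3, 7, 2, 6, 6

Sorted (ascending): 2, 4, 28, 34, 35, 38, 38, 48, 53
The 2 values of 38 share dense rank 6.
Remaining distinct values take the next consecutive integers.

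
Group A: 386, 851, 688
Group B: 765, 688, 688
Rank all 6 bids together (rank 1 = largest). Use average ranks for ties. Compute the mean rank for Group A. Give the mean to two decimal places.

3.67

Sorted (descending): 851, 765, 688, 688, 688, 386
The 3 values of 688 occupy positions 3–5 → average rank 4.
Group A values → pooled ranks: 386→6, 851→1, 688→4
Mean rank = (6 + 1 + 4) / 3 = 3.67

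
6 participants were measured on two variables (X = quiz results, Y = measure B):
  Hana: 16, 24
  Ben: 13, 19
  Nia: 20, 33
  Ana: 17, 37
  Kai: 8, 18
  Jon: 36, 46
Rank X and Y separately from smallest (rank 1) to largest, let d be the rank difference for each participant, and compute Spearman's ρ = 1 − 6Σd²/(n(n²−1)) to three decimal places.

Ranks of variable 1: 3, 2, 5, 4, 1, 6
Ranks of variable 2: 3, 2, 4, 5, 1, 6
d = r₁ − r₂: 0, 0, 1, -1, 0, 0
d²: 0, 0, 1, 1, 0, 0; Σd² = 2
ρ = 1 − 6·2/(6·35) = 1 − 12/210 = 0.943

0.943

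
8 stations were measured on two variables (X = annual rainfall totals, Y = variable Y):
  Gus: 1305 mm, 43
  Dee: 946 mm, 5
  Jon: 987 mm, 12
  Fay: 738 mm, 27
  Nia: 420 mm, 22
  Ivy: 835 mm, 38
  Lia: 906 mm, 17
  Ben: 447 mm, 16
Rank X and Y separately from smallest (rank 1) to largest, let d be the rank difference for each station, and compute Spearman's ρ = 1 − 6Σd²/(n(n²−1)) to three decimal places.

Ranks of variable 1: 8, 6, 7, 3, 1, 4, 5, 2
Ranks of variable 2: 8, 1, 2, 6, 5, 7, 4, 3
d = r₁ − r₂: 0, 5, 5, -3, -4, -3, 1, -1
d²: 0, 25, 25, 9, 16, 9, 1, 1; Σd² = 86
ρ = 1 − 6·86/(8·63) = 1 − 516/504 = -0.024

-0.024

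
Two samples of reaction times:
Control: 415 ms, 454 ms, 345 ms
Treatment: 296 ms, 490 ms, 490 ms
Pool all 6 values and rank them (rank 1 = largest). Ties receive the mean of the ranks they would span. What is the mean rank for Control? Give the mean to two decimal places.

4.00

Sorted (descending): 490, 490, 454, 415, 345, 296
The 2 values of 490 occupy positions 1–2 → average rank (1+2)/2 = 1.5.
Control values → pooled ranks: 415→4, 454→3, 345→5
Mean rank = (4 + 3 + 5) / 3 = 4.00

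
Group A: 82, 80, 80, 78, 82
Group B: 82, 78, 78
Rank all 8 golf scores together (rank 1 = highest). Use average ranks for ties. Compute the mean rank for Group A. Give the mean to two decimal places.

Sorted (descending): 82, 82, 82, 80, 80, 78, 78, 78
The 3 values of 82 occupy positions 1–3 → average rank 2.
The 2 values of 80 occupy positions 4–5 → average rank (4+5)/2 = 4.5.
The 3 values of 78 occupy positions 6–8 → average rank 7.
Group A values → pooled ranks: 82→2, 80→4.5, 80→4.5, 78→7, 82→2
Mean rank = (2 + 4.5 + 4.5 + 7 + 2) / 5 = 4.00

4.00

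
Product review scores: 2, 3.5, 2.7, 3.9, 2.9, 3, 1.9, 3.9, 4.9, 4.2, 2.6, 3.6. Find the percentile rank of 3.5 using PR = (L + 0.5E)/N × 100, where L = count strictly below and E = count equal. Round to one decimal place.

54.2

N = 12.
Strictly below 3.5: 6. Equal to 3.5: 1.
PR = (6 + 0.5·1)/12 × 100 = 54.2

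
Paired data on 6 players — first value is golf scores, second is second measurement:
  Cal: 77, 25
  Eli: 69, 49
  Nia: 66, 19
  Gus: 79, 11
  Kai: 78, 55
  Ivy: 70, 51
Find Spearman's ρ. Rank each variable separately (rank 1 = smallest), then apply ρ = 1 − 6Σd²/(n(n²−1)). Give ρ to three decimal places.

Ranks of variable 1: 4, 2, 1, 6, 5, 3
Ranks of variable 2: 3, 4, 2, 1, 6, 5
d = r₁ − r₂: 1, -2, -1, 5, -1, -2
d²: 1, 4, 1, 25, 1, 4; Σd² = 36
ρ = 1 − 6·36/(6·35) = 1 − 216/210 = -0.029

-0.029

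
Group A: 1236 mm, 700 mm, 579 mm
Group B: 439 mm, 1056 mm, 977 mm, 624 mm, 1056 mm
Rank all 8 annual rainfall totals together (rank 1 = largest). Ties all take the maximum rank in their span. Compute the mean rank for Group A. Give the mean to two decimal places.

Sorted (descending): 1236, 1056, 1056, 977, 700, 624, 579, 439
The 2 values of 1056 occupy positions 2–3 → each gets rank 3.
Group A values → pooled ranks: 1236→1, 700→5, 579→7
Mean rank = (1 + 5 + 7) / 3 = 4.33

4.33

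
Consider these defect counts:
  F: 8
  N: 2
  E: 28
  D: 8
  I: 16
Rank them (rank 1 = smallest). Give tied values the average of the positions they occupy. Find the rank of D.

Sorted (ascending): 2, 8, 8, 16, 28
The 2 values of 8 occupy positions 2–3 → average rank (2+3)/2 = 2.5.
D has value 8 → rank 2.5.

2.5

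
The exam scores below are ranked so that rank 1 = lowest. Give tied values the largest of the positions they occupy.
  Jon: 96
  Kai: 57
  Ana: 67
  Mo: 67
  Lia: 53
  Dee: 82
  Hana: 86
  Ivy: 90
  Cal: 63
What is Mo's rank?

5

Sorted (ascending): 53, 57, 63, 67, 67, 82, 86, 90, 96
The 2 values of 67 occupy positions 4–5 → each gets rank 5.
Mo has value 67 → rank 5.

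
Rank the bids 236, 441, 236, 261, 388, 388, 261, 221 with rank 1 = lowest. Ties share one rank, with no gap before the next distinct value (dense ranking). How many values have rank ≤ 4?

Sorted (ascending): 221, 236, 236, 261, 261, 388, 388, 441
The 2 values of 236 share dense rank 2.
The 2 values of 261 share dense rank 3.
The 2 values of 388 share dense rank 4.
Remaining distinct values take the next consecutive integers.
Ranks ≤ 4: {1, 2, 2, 3, 3, 4, 4} → 7 values.

7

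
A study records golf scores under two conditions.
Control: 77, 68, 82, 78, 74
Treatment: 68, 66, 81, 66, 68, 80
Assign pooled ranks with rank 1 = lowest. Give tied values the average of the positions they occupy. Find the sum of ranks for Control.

36

Sorted (ascending): 66, 66, 68, 68, 68, 74, 77, 78, 80, 81, 82
The 2 values of 66 occupy positions 1–2 → average rank (1+2)/2 = 1.5.
The 3 values of 68 occupy positions 3–5 → average rank 4.
Control values → pooled ranks: 77→7, 68→4, 82→11, 78→8, 74→6
Rank sum = 7 + 4 + 11 + 8 + 6 = 36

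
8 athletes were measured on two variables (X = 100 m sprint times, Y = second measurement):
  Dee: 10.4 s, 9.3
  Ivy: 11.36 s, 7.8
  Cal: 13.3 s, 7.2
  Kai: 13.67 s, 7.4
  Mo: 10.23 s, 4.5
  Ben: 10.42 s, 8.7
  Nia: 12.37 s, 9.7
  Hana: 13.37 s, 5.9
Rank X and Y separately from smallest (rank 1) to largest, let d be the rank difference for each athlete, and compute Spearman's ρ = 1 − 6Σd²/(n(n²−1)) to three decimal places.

Ranks of variable 1: 2, 4, 6, 8, 1, 3, 5, 7
Ranks of variable 2: 7, 5, 3, 4, 1, 6, 8, 2
d = r₁ − r₂: -5, -1, 3, 4, 0, -3, -3, 5
d²: 25, 1, 9, 16, 0, 9, 9, 25; Σd² = 94
ρ = 1 − 6·94/(8·63) = 1 − 564/504 = -0.119

-0.119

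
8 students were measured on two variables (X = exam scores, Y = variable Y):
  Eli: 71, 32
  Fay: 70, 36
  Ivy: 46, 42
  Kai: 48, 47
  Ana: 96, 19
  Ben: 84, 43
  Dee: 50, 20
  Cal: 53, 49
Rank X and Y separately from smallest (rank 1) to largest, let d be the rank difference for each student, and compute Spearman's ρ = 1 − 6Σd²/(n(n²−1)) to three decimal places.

-0.405

Ranks of variable 1: 6, 5, 1, 2, 8, 7, 3, 4
Ranks of variable 2: 3, 4, 5, 7, 1, 6, 2, 8
d = r₁ − r₂: 3, 1, -4, -5, 7, 1, 1, -4
d²: 9, 1, 16, 25, 49, 1, 1, 16; Σd² = 118
ρ = 1 − 6·118/(8·63) = 1 − 708/504 = -0.405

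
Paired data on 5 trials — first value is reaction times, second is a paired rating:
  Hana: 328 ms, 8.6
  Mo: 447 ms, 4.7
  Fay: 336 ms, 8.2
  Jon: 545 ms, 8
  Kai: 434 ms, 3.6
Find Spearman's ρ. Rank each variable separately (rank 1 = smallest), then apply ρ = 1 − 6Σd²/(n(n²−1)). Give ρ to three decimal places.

-0.600

Ranks of variable 1: 1, 4, 2, 5, 3
Ranks of variable 2: 5, 2, 4, 3, 1
d = r₁ − r₂: -4, 2, -2, 2, 2
d²: 16, 4, 4, 4, 4; Σd² = 32
ρ = 1 − 6·32/(5·24) = 1 − 192/120 = -0.600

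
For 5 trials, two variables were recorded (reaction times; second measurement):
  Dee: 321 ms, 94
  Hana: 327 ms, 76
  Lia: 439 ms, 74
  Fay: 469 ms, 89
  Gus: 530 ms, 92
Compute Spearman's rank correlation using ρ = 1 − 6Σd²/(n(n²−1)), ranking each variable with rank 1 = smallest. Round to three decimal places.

-0.100

Ranks of variable 1: 1, 2, 3, 4, 5
Ranks of variable 2: 5, 2, 1, 3, 4
d = r₁ − r₂: -4, 0, 2, 1, 1
d²: 16, 0, 4, 1, 1; Σd² = 22
ρ = 1 − 6·22/(5·24) = 1 − 132/120 = -0.100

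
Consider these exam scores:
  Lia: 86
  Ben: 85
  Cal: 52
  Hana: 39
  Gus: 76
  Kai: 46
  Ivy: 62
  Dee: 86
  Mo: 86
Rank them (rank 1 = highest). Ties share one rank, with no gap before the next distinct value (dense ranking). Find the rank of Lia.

Sorted (descending): 86, 86, 86, 85, 76, 62, 52, 46, 39
The 3 values of 86 share dense rank 1.
Remaining distinct values take the next consecutive integers.
Lia has value 86 → rank 1.

1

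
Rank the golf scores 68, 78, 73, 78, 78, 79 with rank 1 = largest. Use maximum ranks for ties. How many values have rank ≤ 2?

1

Sorted (descending): 79, 78, 78, 78, 73, 68
The 3 values of 78 occupy positions 2–4 → each gets rank 4.
Ranks ≤ 2: {1} → 1 value.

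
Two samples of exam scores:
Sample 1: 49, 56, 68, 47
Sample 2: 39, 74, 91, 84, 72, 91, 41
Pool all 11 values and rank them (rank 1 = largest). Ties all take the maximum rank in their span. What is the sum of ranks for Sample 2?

Sorted (descending): 91, 91, 84, 74, 72, 68, 56, 49, 47, 41, 39
The 2 values of 91 occupy positions 1–2 → each gets rank 2.
Sample 2 values → pooled ranks: 39→11, 74→4, 91→2, 84→3, 72→5, 91→2, 41→10
Rank sum = 11 + 4 + 2 + 3 + 5 + 2 + 10 = 37

37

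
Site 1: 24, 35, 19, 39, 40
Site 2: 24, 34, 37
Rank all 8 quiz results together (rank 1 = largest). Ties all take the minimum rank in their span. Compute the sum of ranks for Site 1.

Sorted (descending): 40, 39, 37, 35, 34, 24, 24, 19
The 2 values of 24 occupy positions 6–7 → each gets rank 6.
Site 1 values → pooled ranks: 24→6, 35→4, 19→8, 39→2, 40→1
Rank sum = 6 + 4 + 8 + 2 + 1 = 21

21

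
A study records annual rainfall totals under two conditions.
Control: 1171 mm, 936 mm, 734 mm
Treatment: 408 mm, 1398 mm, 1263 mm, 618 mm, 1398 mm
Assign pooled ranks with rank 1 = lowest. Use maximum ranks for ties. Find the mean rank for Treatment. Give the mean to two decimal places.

Sorted (ascending): 408, 618, 734, 936, 1171, 1263, 1398, 1398
The 2 values of 1398 occupy positions 7–8 → each gets rank 8.
Treatment values → pooled ranks: 408→1, 1398→8, 1263→6, 618→2, 1398→8
Mean rank = (1 + 8 + 6 + 2 + 8) / 5 = 5.00

5.00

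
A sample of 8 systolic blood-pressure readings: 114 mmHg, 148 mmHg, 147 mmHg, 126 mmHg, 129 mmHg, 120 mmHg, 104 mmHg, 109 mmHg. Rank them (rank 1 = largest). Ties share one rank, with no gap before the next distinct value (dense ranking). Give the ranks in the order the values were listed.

6, 1, 2, 4, 3, 5, 8, 7

Sorted (descending): 148, 147, 129, 126, 120, 114, 109, 104
No ties — each value takes its position as its rank.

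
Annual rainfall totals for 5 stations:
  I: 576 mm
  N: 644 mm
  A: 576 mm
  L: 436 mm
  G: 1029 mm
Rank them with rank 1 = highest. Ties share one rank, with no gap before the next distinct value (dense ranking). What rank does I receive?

Sorted (descending): 1029, 644, 576, 576, 436
The 2 values of 576 share dense rank 3.
Remaining distinct values take the next consecutive integers.
I has value 576 mm → rank 3.

3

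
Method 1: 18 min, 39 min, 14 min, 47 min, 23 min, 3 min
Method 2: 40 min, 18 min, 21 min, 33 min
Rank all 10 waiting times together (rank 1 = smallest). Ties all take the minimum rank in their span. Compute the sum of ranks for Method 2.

Sorted (ascending): 3, 14, 18, 18, 21, 23, 33, 39, 40, 47
The 2 values of 18 occupy positions 3–4 → each gets rank 3.
Method 2 values → pooled ranks: 40→9, 18→3, 21→5, 33→7
Rank sum = 9 + 3 + 5 + 7 = 24

24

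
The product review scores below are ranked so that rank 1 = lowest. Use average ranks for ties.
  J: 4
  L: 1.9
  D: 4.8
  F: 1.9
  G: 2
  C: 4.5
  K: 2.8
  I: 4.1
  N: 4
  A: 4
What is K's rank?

Sorted (ascending): 1.9, 1.9, 2, 2.8, 4, 4, 4, 4.1, 4.5, 4.8
The 2 values of 1.9 occupy positions 1–2 → average rank (1+2)/2 = 1.5.
The 3 values of 4 occupy positions 5–7 → average rank 6.
K has value 2.8 → rank 4.

4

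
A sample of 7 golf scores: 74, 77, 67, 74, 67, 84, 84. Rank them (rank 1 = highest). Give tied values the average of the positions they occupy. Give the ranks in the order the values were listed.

Sorted (descending): 84, 84, 77, 74, 74, 67, 67
The 2 values of 84 occupy positions 1–2 → average rank (1+2)/2 = 1.5.
The 2 values of 74 occupy positions 4–5 → average rank (4+5)/2 = 4.5.
The 2 values of 67 occupy positions 6–7 → average rank (6+7)/2 = 6.5.

4.5, 3, 6.5, 4.5, 6.5, 1.5, 1.5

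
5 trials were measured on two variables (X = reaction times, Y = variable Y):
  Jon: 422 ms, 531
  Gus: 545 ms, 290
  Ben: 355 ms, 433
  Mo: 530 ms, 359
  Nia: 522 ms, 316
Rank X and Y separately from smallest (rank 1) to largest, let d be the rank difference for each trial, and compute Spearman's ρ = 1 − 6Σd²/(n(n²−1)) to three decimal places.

Ranks of variable 1: 2, 5, 1, 4, 3
Ranks of variable 2: 5, 1, 4, 3, 2
d = r₁ − r₂: -3, 4, -3, 1, 1
d²: 9, 16, 9, 1, 1; Σd² = 36
ρ = 1 − 6·36/(5·24) = 1 − 216/120 = -0.800

-0.800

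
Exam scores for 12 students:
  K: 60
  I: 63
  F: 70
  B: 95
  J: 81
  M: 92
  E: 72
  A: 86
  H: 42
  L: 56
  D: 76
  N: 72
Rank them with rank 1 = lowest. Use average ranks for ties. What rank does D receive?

Sorted (ascending): 42, 56, 60, 63, 70, 72, 72, 76, 81, 86, 92, 95
The 2 values of 72 occupy positions 6–7 → average rank (6+7)/2 = 6.5.
D has value 76 → rank 8.

8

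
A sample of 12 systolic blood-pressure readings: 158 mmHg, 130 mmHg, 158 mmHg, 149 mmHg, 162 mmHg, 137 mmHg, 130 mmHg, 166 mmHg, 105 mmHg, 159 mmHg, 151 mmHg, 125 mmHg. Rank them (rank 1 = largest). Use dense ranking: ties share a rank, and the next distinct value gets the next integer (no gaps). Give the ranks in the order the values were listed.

4, 8, 4, 6, 2, 7, 8, 1, 10, 3, 5, 9

Sorted (descending): 166, 162, 159, 158, 158, 151, 149, 137, 130, 130, 125, 105
The 2 values of 158 share dense rank 4.
The 2 values of 130 share dense rank 8.
Remaining distinct values take the next consecutive integers.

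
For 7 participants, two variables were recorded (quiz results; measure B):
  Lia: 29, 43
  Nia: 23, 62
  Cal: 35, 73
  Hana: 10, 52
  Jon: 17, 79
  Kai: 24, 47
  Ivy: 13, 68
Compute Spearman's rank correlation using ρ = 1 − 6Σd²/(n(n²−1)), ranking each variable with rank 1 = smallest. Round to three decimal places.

Ranks of variable 1: 6, 4, 7, 1, 3, 5, 2
Ranks of variable 2: 1, 4, 6, 3, 7, 2, 5
d = r₁ − r₂: 5, 0, 1, -2, -4, 3, -3
d²: 25, 0, 1, 4, 16, 9, 9; Σd² = 64
ρ = 1 − 6·64/(7·48) = 1 − 384/336 = -0.143

-0.143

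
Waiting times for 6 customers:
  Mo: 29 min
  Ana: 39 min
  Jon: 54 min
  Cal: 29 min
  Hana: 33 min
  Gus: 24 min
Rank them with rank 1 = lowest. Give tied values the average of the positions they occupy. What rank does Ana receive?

Sorted (ascending): 24, 29, 29, 33, 39, 54
The 2 values of 29 occupy positions 2–3 → average rank (2+3)/2 = 2.5.
Ana has value 39 min → rank 5.

5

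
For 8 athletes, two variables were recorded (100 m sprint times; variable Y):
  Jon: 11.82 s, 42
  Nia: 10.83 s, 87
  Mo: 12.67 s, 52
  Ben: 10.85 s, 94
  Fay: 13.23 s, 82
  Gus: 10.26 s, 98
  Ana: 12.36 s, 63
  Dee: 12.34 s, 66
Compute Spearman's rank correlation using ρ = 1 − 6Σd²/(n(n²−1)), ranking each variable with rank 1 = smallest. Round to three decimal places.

-0.595

Ranks of variable 1: 4, 2, 7, 3, 8, 1, 6, 5
Ranks of variable 2: 1, 6, 2, 7, 5, 8, 3, 4
d = r₁ − r₂: 3, -4, 5, -4, 3, -7, 3, 1
d²: 9, 16, 25, 16, 9, 49, 9, 1; Σd² = 134
ρ = 1 − 6·134/(8·63) = 1 − 804/504 = -0.595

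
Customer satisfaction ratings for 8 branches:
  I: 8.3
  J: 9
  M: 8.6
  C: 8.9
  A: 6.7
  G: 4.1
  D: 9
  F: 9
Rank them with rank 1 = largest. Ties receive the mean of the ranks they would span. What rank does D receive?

Sorted (descending): 9, 9, 9, 8.9, 8.6, 8.3, 6.7, 4.1
The 3 values of 9 occupy positions 1–3 → average rank 2.
D has value 9 → rank 2.

2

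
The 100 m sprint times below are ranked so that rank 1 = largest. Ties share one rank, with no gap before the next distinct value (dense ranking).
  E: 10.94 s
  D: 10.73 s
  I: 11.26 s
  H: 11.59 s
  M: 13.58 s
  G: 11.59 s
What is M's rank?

1

Sorted (descending): 13.58, 11.59, 11.59, 11.26, 10.94, 10.73
The 2 values of 11.59 share dense rank 2.
Remaining distinct values take the next consecutive integers.
M has value 13.58 s → rank 1.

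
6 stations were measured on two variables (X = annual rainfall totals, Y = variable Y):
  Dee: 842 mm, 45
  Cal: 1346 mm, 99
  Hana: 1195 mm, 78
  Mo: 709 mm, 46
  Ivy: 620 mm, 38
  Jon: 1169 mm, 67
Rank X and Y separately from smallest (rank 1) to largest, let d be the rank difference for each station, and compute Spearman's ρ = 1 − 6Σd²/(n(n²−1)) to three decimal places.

0.943

Ranks of variable 1: 3, 6, 5, 2, 1, 4
Ranks of variable 2: 2, 6, 5, 3, 1, 4
d = r₁ − r₂: 1, 0, 0, -1, 0, 0
d²: 1, 0, 0, 1, 0, 0; Σd² = 2
ρ = 1 − 6·2/(6·35) = 1 − 12/210 = 0.943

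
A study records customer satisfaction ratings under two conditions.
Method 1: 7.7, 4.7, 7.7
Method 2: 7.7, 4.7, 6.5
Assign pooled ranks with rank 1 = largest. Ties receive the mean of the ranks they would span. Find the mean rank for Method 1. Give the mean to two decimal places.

3.17

Sorted (descending): 7.7, 7.7, 7.7, 6.5, 4.7, 4.7
The 3 values of 7.7 occupy positions 1–3 → average rank 2.
The 2 values of 4.7 occupy positions 5–6 → average rank (5+6)/2 = 5.5.
Method 1 values → pooled ranks: 7.7→2, 4.7→5.5, 7.7→2
Mean rank = (2 + 5.5 + 2) / 3 = 3.17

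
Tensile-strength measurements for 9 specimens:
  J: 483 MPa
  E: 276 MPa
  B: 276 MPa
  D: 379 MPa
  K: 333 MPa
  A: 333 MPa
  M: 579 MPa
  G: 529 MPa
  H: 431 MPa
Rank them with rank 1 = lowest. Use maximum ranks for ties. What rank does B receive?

2

Sorted (ascending): 276, 276, 333, 333, 379, 431, 483, 529, 579
The 2 values of 276 occupy positions 1–2 → each gets rank 2.
The 2 values of 333 occupy positions 3–4 → each gets rank 4.
B has value 276 MPa → rank 2.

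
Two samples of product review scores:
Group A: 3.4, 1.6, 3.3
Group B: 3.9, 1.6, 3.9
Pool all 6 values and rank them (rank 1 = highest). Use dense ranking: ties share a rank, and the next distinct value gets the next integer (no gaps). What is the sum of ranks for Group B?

Sorted (descending): 3.9, 3.9, 3.4, 3.3, 1.6, 1.6
The 2 values of 3.9 share dense rank 1.
The 2 values of 1.6 share dense rank 4.
Remaining distinct values take the next consecutive integers.
Group B values → pooled ranks: 3.9→1, 1.6→4, 3.9→1
Rank sum = 1 + 4 + 1 = 6

6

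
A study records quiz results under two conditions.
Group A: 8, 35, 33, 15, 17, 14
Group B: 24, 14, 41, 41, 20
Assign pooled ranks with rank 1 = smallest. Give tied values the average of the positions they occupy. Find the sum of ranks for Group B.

Sorted (ascending): 8, 14, 14, 15, 17, 20, 24, 33, 35, 41, 41
The 2 values of 14 occupy positions 2–3 → average rank (2+3)/2 = 2.5.
The 2 values of 41 occupy positions 10–11 → average rank (10+11)/2 = 10.5.
Group B values → pooled ranks: 24→7, 14→2.5, 41→10.5, 41→10.5, 20→6
Rank sum = 7 + 2.5 + 10.5 + 10.5 + 6 = 36.5

36.5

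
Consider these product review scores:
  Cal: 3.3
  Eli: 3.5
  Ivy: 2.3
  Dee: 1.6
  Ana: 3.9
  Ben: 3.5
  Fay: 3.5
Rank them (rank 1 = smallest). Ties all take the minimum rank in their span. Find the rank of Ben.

4

Sorted (ascending): 1.6, 2.3, 3.3, 3.5, 3.5, 3.5, 3.9
The 3 values of 3.5 occupy positions 4–6 → each gets rank 4.
Ben has value 3.5 → rank 4.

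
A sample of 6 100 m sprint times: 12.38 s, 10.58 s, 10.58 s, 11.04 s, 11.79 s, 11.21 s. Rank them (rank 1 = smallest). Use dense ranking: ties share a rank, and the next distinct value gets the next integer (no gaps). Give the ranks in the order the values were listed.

Sorted (ascending): 10.58, 10.58, 11.04, 11.21, 11.79, 12.38
The 2 values of 10.58 share dense rank 1.
Remaining distinct values take the next consecutive integers.

5, 1, 1, 2, 4, 3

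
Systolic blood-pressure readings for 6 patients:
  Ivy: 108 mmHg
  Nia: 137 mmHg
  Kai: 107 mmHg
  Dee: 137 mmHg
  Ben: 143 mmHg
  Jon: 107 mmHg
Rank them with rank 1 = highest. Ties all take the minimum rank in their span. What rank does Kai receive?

5

Sorted (descending): 143, 137, 137, 108, 107, 107
The 2 values of 137 occupy positions 2–3 → each gets rank 2.
The 2 values of 107 occupy positions 5–6 → each gets rank 5.
Kai has value 107 mmHg → rank 5.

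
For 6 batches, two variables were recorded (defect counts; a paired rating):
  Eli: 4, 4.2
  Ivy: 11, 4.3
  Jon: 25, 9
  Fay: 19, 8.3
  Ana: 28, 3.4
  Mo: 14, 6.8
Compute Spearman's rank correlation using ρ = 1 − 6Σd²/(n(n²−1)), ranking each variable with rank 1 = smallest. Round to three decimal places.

0.143

Ranks of variable 1: 1, 2, 5, 4, 6, 3
Ranks of variable 2: 2, 3, 6, 5, 1, 4
d = r₁ − r₂: -1, -1, -1, -1, 5, -1
d²: 1, 1, 1, 1, 25, 1; Σd² = 30
ρ = 1 − 6·30/(6·35) = 1 − 180/210 = 0.143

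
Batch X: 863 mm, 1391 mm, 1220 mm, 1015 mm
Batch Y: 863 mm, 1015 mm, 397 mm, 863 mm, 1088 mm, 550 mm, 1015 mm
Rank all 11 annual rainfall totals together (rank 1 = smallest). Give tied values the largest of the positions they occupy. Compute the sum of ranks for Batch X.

Sorted (ascending): 397, 550, 863, 863, 863, 1015, 1015, 1015, 1088, 1220, 1391
The 3 values of 863 occupy positions 3–5 → each gets rank 5.
The 3 values of 1015 occupy positions 6–8 → each gets rank 8.
Batch X values → pooled ranks: 863→5, 1391→11, 1220→10, 1015→8
Rank sum = 5 + 11 + 10 + 8 = 34

34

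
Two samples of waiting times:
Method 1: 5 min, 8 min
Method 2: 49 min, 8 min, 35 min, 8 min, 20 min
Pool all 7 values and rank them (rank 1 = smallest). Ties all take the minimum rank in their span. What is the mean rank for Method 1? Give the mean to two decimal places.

1.50

Sorted (ascending): 5, 8, 8, 8, 20, 35, 49
The 3 values of 8 occupy positions 2–4 → each gets rank 2.
Method 1 values → pooled ranks: 5→1, 8→2
Mean rank = (1 + 2) / 2 = 1.50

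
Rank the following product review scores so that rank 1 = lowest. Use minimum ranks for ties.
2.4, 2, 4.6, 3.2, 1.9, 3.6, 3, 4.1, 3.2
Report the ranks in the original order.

3, 2, 9, 5, 1, 7, 4, 8, 5

Sorted (ascending): 1.9, 2, 2.4, 3, 3.2, 3.2, 3.6, 4.1, 4.6
The 2 values of 3.2 occupy positions 5–6 → each gets rank 5.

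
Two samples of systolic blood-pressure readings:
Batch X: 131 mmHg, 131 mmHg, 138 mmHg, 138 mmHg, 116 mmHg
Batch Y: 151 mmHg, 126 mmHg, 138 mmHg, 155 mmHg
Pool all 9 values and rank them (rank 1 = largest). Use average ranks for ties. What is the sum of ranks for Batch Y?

Sorted (descending): 155, 151, 138, 138, 138, 131, 131, 126, 116
The 3 values of 138 occupy positions 3–5 → average rank 4.
The 2 values of 131 occupy positions 6–7 → average rank (6+7)/2 = 6.5.
Batch Y values → pooled ranks: 151→2, 126→8, 138→4, 155→1
Rank sum = 2 + 8 + 4 + 1 = 15

15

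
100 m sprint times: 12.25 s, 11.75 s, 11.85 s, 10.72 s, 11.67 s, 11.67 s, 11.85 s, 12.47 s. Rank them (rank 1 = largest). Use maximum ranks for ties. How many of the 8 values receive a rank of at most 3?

2

Sorted (descending): 12.47, 12.25, 11.85, 11.85, 11.75, 11.67, 11.67, 10.72
The 2 values of 11.85 occupy positions 3–4 → each gets rank 4.
The 2 values of 11.67 occupy positions 6–7 → each gets rank 7.
Ranks ≤ 3: {1, 2} → 2 values.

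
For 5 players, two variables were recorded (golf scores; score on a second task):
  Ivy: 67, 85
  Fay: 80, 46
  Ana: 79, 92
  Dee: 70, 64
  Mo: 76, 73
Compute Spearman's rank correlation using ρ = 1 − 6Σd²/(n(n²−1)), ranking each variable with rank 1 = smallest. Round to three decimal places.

-0.300

Ranks of variable 1: 1, 5, 4, 2, 3
Ranks of variable 2: 4, 1, 5, 2, 3
d = r₁ − r₂: -3, 4, -1, 0, 0
d²: 9, 16, 1, 0, 0; Σd² = 26
ρ = 1 − 6·26/(5·24) = 1 − 156/120 = -0.300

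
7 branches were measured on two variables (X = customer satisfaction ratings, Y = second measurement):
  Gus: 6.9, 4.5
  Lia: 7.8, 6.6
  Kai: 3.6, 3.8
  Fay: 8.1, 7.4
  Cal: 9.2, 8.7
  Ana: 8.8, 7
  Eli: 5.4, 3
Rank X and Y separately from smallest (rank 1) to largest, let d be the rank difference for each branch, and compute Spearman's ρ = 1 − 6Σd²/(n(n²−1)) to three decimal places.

Ranks of variable 1: 3, 4, 1, 5, 7, 6, 2
Ranks of variable 2: 3, 4, 2, 6, 7, 5, 1
d = r₁ − r₂: 0, 0, -1, -1, 0, 1, 1
d²: 0, 0, 1, 1, 0, 1, 1; Σd² = 4
ρ = 1 − 6·4/(7·48) = 1 − 24/336 = 0.929

0.929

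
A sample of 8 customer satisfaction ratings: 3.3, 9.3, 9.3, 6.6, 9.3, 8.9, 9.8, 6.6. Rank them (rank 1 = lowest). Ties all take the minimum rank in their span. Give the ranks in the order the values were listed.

Sorted (ascending): 3.3, 6.6, 6.6, 8.9, 9.3, 9.3, 9.3, 9.8
The 2 values of 6.6 occupy positions 2–3 → each gets rank 2.
The 3 values of 9.3 occupy positions 5–7 → each gets rank 5.

1, 5, 5, 2, 5, 4, 8, 2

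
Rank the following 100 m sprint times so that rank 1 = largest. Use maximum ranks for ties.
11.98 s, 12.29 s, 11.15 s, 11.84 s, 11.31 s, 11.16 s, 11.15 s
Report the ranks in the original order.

Sorted (descending): 12.29, 11.98, 11.84, 11.31, 11.16, 11.15, 11.15
The 2 values of 11.15 occupy positions 6–7 → each gets rank 7.

2, 1, 7, 3, 4, 5, 7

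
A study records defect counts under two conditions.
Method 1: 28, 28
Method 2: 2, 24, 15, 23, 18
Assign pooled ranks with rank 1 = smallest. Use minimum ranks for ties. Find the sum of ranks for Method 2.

15

Sorted (ascending): 2, 15, 18, 23, 24, 28, 28
The 2 values of 28 occupy positions 6–7 → each gets rank 6.
Method 2 values → pooled ranks: 2→1, 24→5, 15→2, 23→4, 18→3
Rank sum = 1 + 5 + 2 + 4 + 3 = 15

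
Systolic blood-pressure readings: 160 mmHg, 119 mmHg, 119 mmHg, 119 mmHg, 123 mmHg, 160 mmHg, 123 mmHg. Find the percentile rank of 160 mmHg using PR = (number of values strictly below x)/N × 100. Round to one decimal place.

71.4

N = 7.
Strictly below 160: 5. Equal to 160: 2.
PR = 5/7 × 100 = 71.4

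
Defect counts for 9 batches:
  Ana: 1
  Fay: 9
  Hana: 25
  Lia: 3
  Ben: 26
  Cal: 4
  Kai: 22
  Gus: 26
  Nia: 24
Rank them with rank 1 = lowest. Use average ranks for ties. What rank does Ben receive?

8.5

Sorted (ascending): 1, 3, 4, 9, 22, 24, 25, 26, 26
The 2 values of 26 occupy positions 8–9 → average rank (8+9)/2 = 8.5.
Ben has value 26 → rank 8.5.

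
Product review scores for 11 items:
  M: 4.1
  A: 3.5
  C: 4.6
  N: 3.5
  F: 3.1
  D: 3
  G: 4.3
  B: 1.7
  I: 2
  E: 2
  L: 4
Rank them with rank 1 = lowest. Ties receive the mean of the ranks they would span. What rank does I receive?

Sorted (ascending): 1.7, 2, 2, 3, 3.1, 3.5, 3.5, 4, 4.1, 4.3, 4.6
The 2 values of 2 occupy positions 2–3 → average rank (2+3)/2 = 2.5.
The 2 values of 3.5 occupy positions 6–7 → average rank (6+7)/2 = 6.5.
I has value 2 → rank 2.5.

2.5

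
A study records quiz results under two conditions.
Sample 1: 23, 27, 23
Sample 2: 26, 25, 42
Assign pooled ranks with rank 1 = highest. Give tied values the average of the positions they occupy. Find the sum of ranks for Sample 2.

Sorted (descending): 42, 27, 26, 25, 23, 23
The 2 values of 23 occupy positions 5–6 → average rank (5+6)/2 = 5.5.
Sample 2 values → pooled ranks: 26→3, 25→4, 42→1
Rank sum = 3 + 4 + 1 = 8

8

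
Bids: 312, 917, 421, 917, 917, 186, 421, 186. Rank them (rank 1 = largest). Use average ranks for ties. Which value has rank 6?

312

Sorted (descending): 917, 917, 917, 421, 421, 312, 186, 186
The 3 values of 917 occupy positions 1–3 → average rank 2.
The 2 values of 421 occupy positions 4–5 → average rank (4+5)/2 = 4.5.
The 2 values of 186 occupy positions 7–8 → average rank (7+8)/2 = 7.5.
Rank 6 → value 312.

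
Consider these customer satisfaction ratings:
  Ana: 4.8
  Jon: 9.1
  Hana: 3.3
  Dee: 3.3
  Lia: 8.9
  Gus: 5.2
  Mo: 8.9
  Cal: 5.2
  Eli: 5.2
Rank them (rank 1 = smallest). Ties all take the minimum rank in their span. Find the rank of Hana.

1

Sorted (ascending): 3.3, 3.3, 4.8, 5.2, 5.2, 5.2, 8.9, 8.9, 9.1
The 2 values of 3.3 occupy positions 1–2 → each gets rank 1.
The 3 values of 5.2 occupy positions 4–6 → each gets rank 4.
The 2 values of 8.9 occupy positions 7–8 → each gets rank 7.
Hana has value 3.3 → rank 1.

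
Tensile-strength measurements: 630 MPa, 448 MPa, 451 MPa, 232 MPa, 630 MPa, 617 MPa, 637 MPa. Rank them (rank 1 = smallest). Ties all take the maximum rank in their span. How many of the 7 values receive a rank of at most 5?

4

Sorted (ascending): 232, 448, 451, 617, 630, 630, 637
The 2 values of 630 occupy positions 5–6 → each gets rank 6.
Ranks ≤ 5: {1, 2, 3, 4} → 4 values.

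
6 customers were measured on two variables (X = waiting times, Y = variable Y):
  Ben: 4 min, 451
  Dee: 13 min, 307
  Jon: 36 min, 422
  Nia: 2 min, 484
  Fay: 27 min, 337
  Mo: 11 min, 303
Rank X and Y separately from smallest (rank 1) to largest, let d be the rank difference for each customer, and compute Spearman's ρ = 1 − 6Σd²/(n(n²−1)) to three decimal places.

-0.429

Ranks of variable 1: 2, 4, 6, 1, 5, 3
Ranks of variable 2: 5, 2, 4, 6, 3, 1
d = r₁ − r₂: -3, 2, 2, -5, 2, 2
d²: 9, 4, 4, 25, 4, 4; Σd² = 50
ρ = 1 − 6·50/(6·35) = 1 − 300/210 = -0.429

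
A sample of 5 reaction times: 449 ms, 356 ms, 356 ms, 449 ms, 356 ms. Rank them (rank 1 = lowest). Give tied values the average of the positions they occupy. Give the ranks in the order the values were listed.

Sorted (ascending): 356, 356, 356, 449, 449
The 3 values of 356 occupy positions 1–3 → average rank 2.
The 2 values of 449 occupy positions 4–5 → average rank (4+5)/2 = 4.5.

4.5, 2, 2, 4.5, 2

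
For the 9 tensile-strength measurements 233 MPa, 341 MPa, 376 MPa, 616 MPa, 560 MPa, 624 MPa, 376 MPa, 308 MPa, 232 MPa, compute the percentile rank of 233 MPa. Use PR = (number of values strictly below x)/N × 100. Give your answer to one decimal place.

11.1

N = 9.
Strictly below 233: 1. Equal to 233: 1.
PR = 1/9 × 100 = 11.1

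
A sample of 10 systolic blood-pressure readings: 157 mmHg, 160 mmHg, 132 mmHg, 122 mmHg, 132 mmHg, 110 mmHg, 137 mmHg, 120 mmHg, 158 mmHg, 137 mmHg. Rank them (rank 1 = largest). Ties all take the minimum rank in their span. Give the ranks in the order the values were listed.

3, 1, 6, 8, 6, 10, 4, 9, 2, 4

Sorted (descending): 160, 158, 157, 137, 137, 132, 132, 122, 120, 110
The 2 values of 137 occupy positions 4–5 → each gets rank 4.
The 2 values of 132 occupy positions 6–7 → each gets rank 6.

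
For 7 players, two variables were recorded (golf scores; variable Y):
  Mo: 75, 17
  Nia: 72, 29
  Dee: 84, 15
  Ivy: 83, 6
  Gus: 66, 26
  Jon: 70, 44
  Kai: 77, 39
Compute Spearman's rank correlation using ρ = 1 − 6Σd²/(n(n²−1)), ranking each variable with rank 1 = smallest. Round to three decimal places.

-0.607

Ranks of variable 1: 4, 3, 7, 6, 1, 2, 5
Ranks of variable 2: 3, 5, 2, 1, 4, 7, 6
d = r₁ − r₂: 1, -2, 5, 5, -3, -5, -1
d²: 1, 4, 25, 25, 9, 25, 1; Σd² = 90
ρ = 1 − 6·90/(7·48) = 1 − 540/336 = -0.607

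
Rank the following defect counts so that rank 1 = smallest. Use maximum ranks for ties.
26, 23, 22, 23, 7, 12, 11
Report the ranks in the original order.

Sorted (ascending): 7, 11, 12, 22, 23, 23, 26
The 2 values of 23 occupy positions 5–6 → each gets rank 6.

7, 6, 4, 6, 1, 3, 2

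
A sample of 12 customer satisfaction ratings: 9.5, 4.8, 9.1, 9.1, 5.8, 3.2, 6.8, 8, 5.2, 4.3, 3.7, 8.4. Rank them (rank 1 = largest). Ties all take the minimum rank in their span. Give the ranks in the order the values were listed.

Sorted (descending): 9.5, 9.1, 9.1, 8.4, 8, 6.8, 5.8, 5.2, 4.8, 4.3, 3.7, 3.2
The 2 values of 9.1 occupy positions 2–3 → each gets rank 2.

1, 9, 2, 2, 7, 12, 6, 5, 8, 10, 11, 4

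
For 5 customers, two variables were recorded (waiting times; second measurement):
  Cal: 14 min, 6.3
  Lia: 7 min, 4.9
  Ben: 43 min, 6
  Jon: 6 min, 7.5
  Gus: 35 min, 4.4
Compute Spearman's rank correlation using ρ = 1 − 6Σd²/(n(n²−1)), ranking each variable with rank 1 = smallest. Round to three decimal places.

-0.500

Ranks of variable 1: 3, 2, 5, 1, 4
Ranks of variable 2: 4, 2, 3, 5, 1
d = r₁ − r₂: -1, 0, 2, -4, 3
d²: 1, 0, 4, 16, 9; Σd² = 30
ρ = 1 − 6·30/(5·24) = 1 − 180/120 = -0.500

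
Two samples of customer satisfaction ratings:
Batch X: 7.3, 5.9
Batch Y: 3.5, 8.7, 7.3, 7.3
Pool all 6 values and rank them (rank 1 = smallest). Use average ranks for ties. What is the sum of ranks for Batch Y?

Sorted (ascending): 3.5, 5.9, 7.3, 7.3, 7.3, 8.7
The 3 values of 7.3 occupy positions 3–5 → average rank 4.
Batch Y values → pooled ranks: 3.5→1, 8.7→6, 7.3→4, 7.3→4
Rank sum = 1 + 6 + 4 + 4 = 15

15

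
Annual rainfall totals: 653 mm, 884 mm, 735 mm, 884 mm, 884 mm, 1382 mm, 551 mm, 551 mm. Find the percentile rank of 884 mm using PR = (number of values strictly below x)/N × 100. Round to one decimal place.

N = 8.
Strictly below 884: 4. Equal to 884: 3.
PR = 4/8 × 100 = 50.0

50.0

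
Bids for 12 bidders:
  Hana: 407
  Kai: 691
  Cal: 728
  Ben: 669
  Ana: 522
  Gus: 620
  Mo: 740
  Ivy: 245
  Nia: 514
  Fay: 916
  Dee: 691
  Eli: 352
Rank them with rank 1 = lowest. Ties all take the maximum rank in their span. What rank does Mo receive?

11

Sorted (ascending): 245, 352, 407, 514, 522, 620, 669, 691, 691, 728, 740, 916
The 2 values of 691 occupy positions 8–9 → each gets rank 9.
Mo has value 740 → rank 11.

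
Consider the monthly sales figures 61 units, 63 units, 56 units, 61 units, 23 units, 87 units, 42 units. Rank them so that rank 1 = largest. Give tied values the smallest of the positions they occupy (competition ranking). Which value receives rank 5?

56

Sorted (descending): 87, 63, 61, 61, 56, 42, 23
The 2 values of 61 occupy positions 3–4 → each gets rank 3.
Rank 5 → value 56.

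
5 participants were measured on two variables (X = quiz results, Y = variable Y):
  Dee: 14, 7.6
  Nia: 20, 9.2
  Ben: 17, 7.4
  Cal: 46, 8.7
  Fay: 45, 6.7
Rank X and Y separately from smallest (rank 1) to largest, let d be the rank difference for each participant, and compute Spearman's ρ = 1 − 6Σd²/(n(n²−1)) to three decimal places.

Ranks of variable 1: 1, 3, 2, 5, 4
Ranks of variable 2: 3, 5, 2, 4, 1
d = r₁ − r₂: -2, -2, 0, 1, 3
d²: 4, 4, 0, 1, 9; Σd² = 18
ρ = 1 − 6·18/(5·24) = 1 − 108/120 = 0.100

0.100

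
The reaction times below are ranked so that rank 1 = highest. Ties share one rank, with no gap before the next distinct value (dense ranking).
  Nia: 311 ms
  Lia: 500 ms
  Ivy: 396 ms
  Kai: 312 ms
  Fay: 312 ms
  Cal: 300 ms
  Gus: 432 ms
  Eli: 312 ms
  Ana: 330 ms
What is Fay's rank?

5

Sorted (descending): 500, 432, 396, 330, 312, 312, 312, 311, 300
The 3 values of 312 share dense rank 5.
Remaining distinct values take the next consecutive integers.
Fay has value 312 ms → rank 5.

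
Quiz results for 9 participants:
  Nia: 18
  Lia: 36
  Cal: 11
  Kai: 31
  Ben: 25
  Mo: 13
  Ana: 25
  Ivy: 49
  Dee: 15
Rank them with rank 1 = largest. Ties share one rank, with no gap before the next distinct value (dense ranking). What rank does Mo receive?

Sorted (descending): 49, 36, 31, 25, 25, 18, 15, 13, 11
The 2 values of 25 share dense rank 4.
Remaining distinct values take the next consecutive integers.
Mo has value 13 → rank 7.

7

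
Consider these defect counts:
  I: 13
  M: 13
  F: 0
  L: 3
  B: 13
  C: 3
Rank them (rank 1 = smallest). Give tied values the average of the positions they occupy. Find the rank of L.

2.5

Sorted (ascending): 0, 3, 3, 13, 13, 13
The 2 values of 3 occupy positions 2–3 → average rank (2+3)/2 = 2.5.
The 3 values of 13 occupy positions 4–6 → average rank 5.
L has value 3 → rank 2.5.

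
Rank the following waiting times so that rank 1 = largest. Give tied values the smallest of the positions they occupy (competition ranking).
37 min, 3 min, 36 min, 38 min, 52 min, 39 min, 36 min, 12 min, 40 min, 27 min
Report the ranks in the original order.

5, 10, 6, 4, 1, 3, 6, 9, 2, 8

Sorted (descending): 52, 40, 39, 38, 37, 36, 36, 27, 12, 3
The 2 values of 36 occupy positions 6–7 → each gets rank 6.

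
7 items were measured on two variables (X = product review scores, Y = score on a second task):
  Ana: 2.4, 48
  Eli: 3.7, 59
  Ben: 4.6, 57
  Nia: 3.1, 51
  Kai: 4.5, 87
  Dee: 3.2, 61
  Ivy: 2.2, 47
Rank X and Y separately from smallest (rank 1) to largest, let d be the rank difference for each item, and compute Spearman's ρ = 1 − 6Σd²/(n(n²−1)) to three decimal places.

0.750

Ranks of variable 1: 2, 5, 7, 3, 6, 4, 1
Ranks of variable 2: 2, 5, 4, 3, 7, 6, 1
d = r₁ − r₂: 0, 0, 3, 0, -1, -2, 0
d²: 0, 0, 9, 0, 1, 4, 0; Σd² = 14
ρ = 1 − 6·14/(7·48) = 1 − 84/336 = 0.750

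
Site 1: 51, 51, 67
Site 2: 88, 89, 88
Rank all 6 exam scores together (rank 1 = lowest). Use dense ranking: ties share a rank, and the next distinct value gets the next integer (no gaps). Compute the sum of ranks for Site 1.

4

Sorted (ascending): 51, 51, 67, 88, 88, 89
The 2 values of 51 share dense rank 1.
The 2 values of 88 share dense rank 3.
Remaining distinct values take the next consecutive integers.
Site 1 values → pooled ranks: 51→1, 51→1, 67→2
Rank sum = 1 + 1 + 2 = 4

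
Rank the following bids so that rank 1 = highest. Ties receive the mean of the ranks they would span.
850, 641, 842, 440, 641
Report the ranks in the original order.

Sorted (descending): 850, 842, 641, 641, 440
The 2 values of 641 occupy positions 3–4 → average rank (3+4)/2 = 3.5.

1, 3.5, 2, 5, 3.5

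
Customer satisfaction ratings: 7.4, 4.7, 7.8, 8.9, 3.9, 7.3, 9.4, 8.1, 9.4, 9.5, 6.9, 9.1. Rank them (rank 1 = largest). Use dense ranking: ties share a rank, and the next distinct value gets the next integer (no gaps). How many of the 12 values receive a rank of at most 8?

9

Sorted (descending): 9.5, 9.4, 9.4, 9.1, 8.9, 8.1, 7.8, 7.4, 7.3, 6.9, 4.7, 3.9
The 2 values of 9.4 share dense rank 2.
Remaining distinct values take the next consecutive integers.
Ranks ≤ 8: {1, 2, 2, 3, 4, 5, 6, 7, 8} → 9 values.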